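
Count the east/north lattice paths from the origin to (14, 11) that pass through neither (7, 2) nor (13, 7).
Number of paths = 3741120

Inclusion–exclusion. Total paths: C(25, 14) = 4457400. Through P₁: C(9, 7)·C(16, 7) = 411840. Through P₂: C(20, 13)·C(5, 1) = 387600. Since P₁ is strictly southwest of P₂, a monotone path through both must visit P₁ then P₂; paths through both = C(9, 7)·C(11, 6)·C(5, 1) = 83160. Avoid both = 4457400 − 411840 − 387600 + 83160 = 3741120.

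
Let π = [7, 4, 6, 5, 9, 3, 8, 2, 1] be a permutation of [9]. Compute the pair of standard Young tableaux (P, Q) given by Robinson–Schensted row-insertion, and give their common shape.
P = [1, 5, 8] / [2, 9] / [3] / [4] / [6] / [7];  Q = [1, 3, 5] / [2, 7] / [4] / [6] / [8] / [9];  common shape = (3, 2, 1, 1, 1, 1)

Row-insert the values π_1, π_2, … into P one at a time, bumping the leftmost entry strictly greater than the inserted value down to the next row. The recording tableau Q records, in position (i, j), the step at which that cell was added to P.
  Insert 7 (step 1): P = [7];  Q = [1]
  Insert 4 (step 2): P = [4] / [7];  Q = [1] / [2]
  Insert 6 (step 3): P = [4, 6] / [7];  Q = [1, 3] / [2]
  Insert 5 (step 4): P = [4, 5] / [6] / [7];  Q = [1, 3] / [2] / [4]
  Insert 9 (step 5): P = [4, 5, 9] / [6] / [7];  Q = [1, 3, 5] / [2] / [4]
  Insert 3 (step 6): P = [3, 5, 9] / [4] / [6] / [7];  Q = [1, 3, 5] / [2] / [4] / [6]
  Insert 8 (step 7): P = [3, 5, 8] / [4, 9] / [6] / [7];  Q = [1, 3, 5] / [2, 7] / [4] / [6]
  Insert 2 (step 8): P = [2, 5, 8] / [3, 9] / [4] / [6] / [7];  Q = [1, 3, 5] / [2, 7] / [4] / [6] / [8]
  Insert 1 (step 9): P = [1, 5, 8] / [2, 9] / [3] / [4] / [6] / [7];  Q = [1, 3, 5] / [2, 7] / [4] / [6] / [8] / [9]
Final shape: (3, 2, 1, 1, 1, 1).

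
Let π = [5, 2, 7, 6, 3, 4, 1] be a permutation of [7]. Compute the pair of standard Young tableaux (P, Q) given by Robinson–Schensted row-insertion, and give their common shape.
P = [1, 3, 4] / [2, 6] / [5] / [7];  Q = [1, 3, 6] / [2, 4] / [5] / [7];  common shape = (3, 2, 1, 1)

Row-insert the values π_1, π_2, … into P one at a time, bumping the leftmost entry strictly greater than the inserted value down to the next row. The recording tableau Q records, in position (i, j), the step at which that cell was added to P.
  Insert 5 (step 1): P = [5];  Q = [1]
  Insert 2 (step 2): P = [2] / [5];  Q = [1] / [2]
  Insert 7 (step 3): P = [2, 7] / [5];  Q = [1, 3] / [2]
  Insert 6 (step 4): P = [2, 6] / [5, 7];  Q = [1, 3] / [2, 4]
  Insert 3 (step 5): P = [2, 3] / [5, 6] / [7];  Q = [1, 3] / [2, 4] / [5]
  Insert 4 (step 6): P = [2, 3, 4] / [5, 6] / [7];  Q = [1, 3, 6] / [2, 4] / [5]
  Insert 1 (step 7): P = [1, 3, 4] / [2, 6] / [5] / [7];  Q = [1, 3, 6] / [2, 4] / [5] / [7]
Final shape: (3, 2, 1, 1).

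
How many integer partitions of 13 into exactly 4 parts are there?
p(13, 4 parts) = 18

Partitions of n into exactly k parts ↔ partitions of n − k into at most k parts (subtract 1 from each part). For n = 13, k = 4, the partitions are: 10+1+1+1, 9+2+1+1, 8+3+1+1, 8+2+2+1, 7+4+1+1, 7+3+2+1, 7+2+2+2, 6+5+1+1, 6+4+2+1, 6+3+3+1, 6+3+2+2, 5+5+2+1, 5+4+3+1, 5+4+2+2, 5+3+3+2, 4+4+4+1, 4+4+3+2, 4+3+3+3. Count = 18.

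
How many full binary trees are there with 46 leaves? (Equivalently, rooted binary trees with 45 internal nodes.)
C_45 = 2257117854077248073253720

These full binary trees are counted by the Catalan number C_n = (1/(n + 1)) · C(2n, n). For n = 45: C_45 = (1/46) · C(90, 45) = 103827421287553411369671120/46 = 2257117854077248073253720.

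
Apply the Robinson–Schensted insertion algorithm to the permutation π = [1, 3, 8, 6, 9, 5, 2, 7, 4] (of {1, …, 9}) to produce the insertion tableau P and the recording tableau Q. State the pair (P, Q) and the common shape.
P = [1, 2, 4, 7] / [3, 5] / [6, 9] / [8];  Q = [1, 2, 3, 5] / [4, 8] / [6, 9] / [7];  common shape = (4, 2, 2, 1)

Row-insert the values π_1, π_2, … into P one at a time, bumping the leftmost entry strictly greater than the inserted value down to the next row. The recording tableau Q records, in position (i, j), the step at which that cell was added to P.
  Insert 1 (step 1): P = [1];  Q = [1]
  Insert 3 (step 2): P = [1, 3];  Q = [1, 2]
  Insert 8 (step 3): P = [1, 3, 8];  Q = [1, 2, 3]
  Insert 6 (step 4): P = [1, 3, 6] / [8];  Q = [1, 2, 3] / [4]
  Insert 9 (step 5): P = [1, 3, 6, 9] / [8];  Q = [1, 2, 3, 5] / [4]
  Insert 5 (step 6): P = [1, 3, 5, 9] / [6] / [8];  Q = [1, 2, 3, 5] / [4] / [6]
  Insert 2 (step 7): P = [1, 2, 5, 9] / [3] / [6] / [8];  Q = [1, 2, 3, 5] / [4] / [6] / [7]
  Insert 7 (step 8): P = [1, 2, 5, 7] / [3, 9] / [6] / [8];  Q = [1, 2, 3, 5] / [4, 8] / [6] / [7]
  Insert 4 (step 9): P = [1, 2, 4, 7] / [3, 5] / [6, 9] / [8];  Q = [1, 2, 3, 5] / [4, 8] / [6, 9] / [7]
Final shape: (4, 2, 2, 1).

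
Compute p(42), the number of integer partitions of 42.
p(42) = 53174

Compute p(n) via the recurrence p(n, m) = p(n, m−1) + p(n−m, m), where p(n, m) counts partitions of n with all parts ≤ m and p(n) = p(n, n). The base cases are p(0, m) = 1 and p(n, 0) = 0 for n > 0. Filling the table yields p(42) = 53174. (Euler's pentagonal recurrence is an alternative.)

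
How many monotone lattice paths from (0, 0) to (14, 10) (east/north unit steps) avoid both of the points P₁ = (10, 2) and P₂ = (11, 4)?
Number of paths = 1830558

Inclusion–exclusion. Total paths: C(24, 14) = 1961256. Through P₁: C(12, 10)·C(12, 4) = 32670. Through P₂: C(15, 11)·C(9, 3) = 114660. Since P₁ is strictly southwest of P₂, a monotone path through both must visit P₁ then P₂; paths through both = C(12, 10)·C(3, 1)·C(9, 3) = 16632. Avoid both = 1961256 − 32670 − 114660 + 16632 = 1830558.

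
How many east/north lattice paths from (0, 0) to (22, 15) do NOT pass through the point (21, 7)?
Number of paths = 9353543400

Total paths from (0, 0) to (22, 15): C(37, 22) = 9364199760. Paths through (21, 7): (paths (0, 0) → (21, 7)) × (paths (21, 7) → (22, 15)) = C(28, 21) · C(9, 1) = 1184040 · 9 = 10656360. Avoidance count = 9364199760 − 10656360 = 9353543400.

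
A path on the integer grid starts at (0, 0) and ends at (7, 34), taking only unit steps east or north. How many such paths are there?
Number of paths = 22481940

A monotone lattice path from (0, 0) to (7, 34) consists of 7 east steps and 34 north steps in some order, so it is determined by which 7 of the 41 steps are east. The count is C(41, 7) = 22481940.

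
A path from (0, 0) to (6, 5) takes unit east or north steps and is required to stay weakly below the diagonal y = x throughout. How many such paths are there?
Number of paths = 132

By the reflection principle (André's argument), the number of monotone paths to (6, 5) with n ≤ m that never go above y = x is C(11, 6) − C(11, 7) = 462 − 330 = 132.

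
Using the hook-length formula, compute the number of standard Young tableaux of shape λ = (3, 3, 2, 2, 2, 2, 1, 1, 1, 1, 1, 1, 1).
# SYT of shape (3, 3, 2, 2, 2, 2, 1, 1, 1, 1, 1, 1, 1) = 2015520

Hook-length formula: f^λ = n! / Π hook(c), product over all cells c of the Young diagram. For λ = (3, 3, 2, 2, 2, 2, 1, 1, 1, 1, 1, 1, 1), n = 21 boxes. Hook lengths by row (left-to-right, top-to-bottom): [15, 7, 2]; [14, 6, 1]; [12, 4]; [11, 3]; [10, 2]; [9, 1]; [7]; [6]; [5]; [4]; [3]; [2]; [1]. Product of hooks = 25348764672000. So f^λ = 21! / 25348764672000 = 51090942171709440000 / 25348764672000 = 2015520.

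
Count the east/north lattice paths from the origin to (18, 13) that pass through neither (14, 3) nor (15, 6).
Number of paths = 199387115

Inclusion–exclusion. Total paths: C(31, 18) = 206253075. Through P₁: C(17, 14)·C(14, 4) = 680680. Through P₂: C(21, 15)·C(10, 3) = 6511680. Since P₁ is strictly southwest of P₂, a monotone path through both must visit P₁ then P₂; paths through both = C(17, 14)·C(4, 1)·C(10, 3) = 326400. Avoid both = 206253075 − 680680 − 6511680 + 326400 = 199387115.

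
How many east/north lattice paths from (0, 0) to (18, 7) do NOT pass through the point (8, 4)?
Number of paths = 339130

Total paths from (0, 0) to (18, 7): C(25, 18) = 480700. Paths through (8, 4): (paths (0, 0) → (8, 4)) × (paths (8, 4) → (18, 7)) = C(12, 8) · C(13, 10) = 495 · 286 = 141570. Avoidance count = 480700 − 141570 = 339130.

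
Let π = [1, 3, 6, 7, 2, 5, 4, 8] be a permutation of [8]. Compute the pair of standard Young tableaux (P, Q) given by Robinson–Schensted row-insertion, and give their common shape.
P = [1, 2, 4, 7, 8] / [3, 5] / [6];  Q = [1, 2, 3, 4, 8] / [5, 6] / [7];  common shape = (5, 2, 1)

Row-insert the values π_1, π_2, … into P one at a time, bumping the leftmost entry strictly greater than the inserted value down to the next row. The recording tableau Q records, in position (i, j), the step at which that cell was added to P.
  Insert 1 (step 1): P = [1];  Q = [1]
  Insert 3 (step 2): P = [1, 3];  Q = [1, 2]
  Insert 6 (step 3): P = [1, 3, 6];  Q = [1, 2, 3]
  Insert 7 (step 4): P = [1, 3, 6, 7];  Q = [1, 2, 3, 4]
  Insert 2 (step 5): P = [1, 2, 6, 7] / [3];  Q = [1, 2, 3, 4] / [5]
  Insert 5 (step 6): P = [1, 2, 5, 7] / [3, 6];  Q = [1, 2, 3, 4] / [5, 6]
  Insert 4 (step 7): P = [1, 2, 4, 7] / [3, 5] / [6];  Q = [1, 2, 3, 4] / [5, 6] / [7]
  Insert 8 (step 8): P = [1, 2, 4, 7, 8] / [3, 5] / [6];  Q = [1, 2, 3, 4, 8] / [5, 6] / [7]
Final shape: (5, 2, 1).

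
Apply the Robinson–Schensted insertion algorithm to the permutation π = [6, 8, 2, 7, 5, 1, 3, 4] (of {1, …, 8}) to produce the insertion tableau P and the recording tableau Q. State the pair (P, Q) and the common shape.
P = [1, 3, 4] / [2, 5] / [6, 7] / [8];  Q = [1, 2, 8] / [3, 4] / [5, 7] / [6];  common shape = (3, 2, 2, 1)

Row-insert the values π_1, π_2, … into P one at a time, bumping the leftmost entry strictly greater than the inserted value down to the next row. The recording tableau Q records, in position (i, j), the step at which that cell was added to P.
  Insert 6 (step 1): P = [6];  Q = [1]
  Insert 8 (step 2): P = [6, 8];  Q = [1, 2]
  Insert 2 (step 3): P = [2, 8] / [6];  Q = [1, 2] / [3]
  Insert 7 (step 4): P = [2, 7] / [6, 8];  Q = [1, 2] / [3, 4]
  Insert 5 (step 5): P = [2, 5] / [6, 7] / [8];  Q = [1, 2] / [3, 4] / [5]
  Insert 1 (step 6): P = [1, 5] / [2, 7] / [6] / [8];  Q = [1, 2] / [3, 4] / [5] / [6]
  Insert 3 (step 7): P = [1, 3] / [2, 5] / [6, 7] / [8];  Q = [1, 2] / [3, 4] / [5, 7] / [6]
  Insert 4 (step 8): P = [1, 3, 4] / [2, 5] / [6, 7] / [8];  Q = [1, 2, 8] / [3, 4] / [5, 7] / [6]
Final shape: (3, 2, 2, 1).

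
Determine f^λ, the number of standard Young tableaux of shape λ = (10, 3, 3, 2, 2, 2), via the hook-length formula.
# SYT of shape (10, 3, 3, 2, 2, 2) = 292653504

Hook-length formula: f^λ = n! / Π hook(c), product over all cells c of the Young diagram. For λ = (10, 3, 3, 2, 2, 2), n = 22 boxes. Hook lengths by row (left-to-right, top-to-bottom): [15, 14, 10, 7, 6, 5, 4, 3, 2, 1]; [7, 6, 2]; [6, 5, 1]; [4, 3]; [3, 2]; [2, 1]. Product of hooks = 3840721920000. So f^λ = 22! / 3840721920000 = 1124000727777607680000 / 3840721920000 = 292653504.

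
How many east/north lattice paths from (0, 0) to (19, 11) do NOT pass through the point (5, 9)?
Number of paths = 54387060

Total paths from (0, 0) to (19, 11): C(30, 19) = 54627300. Paths through (5, 9): (paths (0, 0) → (5, 9)) × (paths (5, 9) → (19, 11)) = C(14, 5) · C(16, 14) = 2002 · 120 = 240240. Avoidance count = 54627300 − 240240 = 54387060.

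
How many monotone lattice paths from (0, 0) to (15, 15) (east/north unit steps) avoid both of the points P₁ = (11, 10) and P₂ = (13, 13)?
Number of paths = 69434664

Inclusion–exclusion. Total paths: C(30, 15) = 155117520. Through P₁: C(21, 11)·C(9, 4) = 44442216. Through P₂: C(26, 13)·C(4, 2) = 62403600. Since P₁ is strictly southwest of P₂, a monotone path through both must visit P₁ then P₂; paths through both = C(21, 11)·C(5, 2)·C(4, 2) = 21162960. Avoid both = 155117520 − 44442216 − 62403600 + 21162960 = 69434664.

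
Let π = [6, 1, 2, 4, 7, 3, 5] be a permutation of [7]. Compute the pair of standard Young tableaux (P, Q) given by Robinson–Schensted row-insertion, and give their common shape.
P = [1, 2, 3, 5] / [4, 7] / [6];  Q = [1, 3, 4, 5] / [2, 7] / [6];  common shape = (4, 2, 1)

Row-insert the values π_1, π_2, … into P one at a time, bumping the leftmost entry strictly greater than the inserted value down to the next row. The recording tableau Q records, in position (i, j), the step at which that cell was added to P.
  Insert 6 (step 1): P = [6];  Q = [1]
  Insert 1 (step 2): P = [1] / [6];  Q = [1] / [2]
  Insert 2 (step 3): P = [1, 2] / [6];  Q = [1, 3] / [2]
  Insert 4 (step 4): P = [1, 2, 4] / [6];  Q = [1, 3, 4] / [2]
  Insert 7 (step 5): P = [1, 2, 4, 7] / [6];  Q = [1, 3, 4, 5] / [2]
  Insert 3 (step 6): P = [1, 2, 3, 7] / [4] / [6];  Q = [1, 3, 4, 5] / [2] / [6]
  Insert 5 (step 7): P = [1, 2, 3, 5] / [4, 7] / [6];  Q = [1, 3, 4, 5] / [2, 7] / [6]
Final shape: (4, 2, 1).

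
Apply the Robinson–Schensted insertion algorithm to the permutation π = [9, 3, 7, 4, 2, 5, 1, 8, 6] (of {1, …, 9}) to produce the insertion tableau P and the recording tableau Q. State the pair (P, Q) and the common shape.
P = [1, 4, 5, 6] / [2, 8] / [3] / [7] / [9];  Q = [1, 3, 6, 8] / [2, 9] / [4] / [5] / [7];  common shape = (4, 2, 1, 1, 1)

Row-insert the values π_1, π_2, … into P one at a time, bumping the leftmost entry strictly greater than the inserted value down to the next row. The recording tableau Q records, in position (i, j), the step at which that cell was added to P.
  Insert 9 (step 1): P = [9];  Q = [1]
  Insert 3 (step 2): P = [3] / [9];  Q = [1] / [2]
  Insert 7 (step 3): P = [3, 7] / [9];  Q = [1, 3] / [2]
  Insert 4 (step 4): P = [3, 4] / [7] / [9];  Q = [1, 3] / [2] / [4]
  Insert 2 (step 5): P = [2, 4] / [3] / [7] / [9];  Q = [1, 3] / [2] / [4] / [5]
  Insert 5 (step 6): P = [2, 4, 5] / [3] / [7] / [9];  Q = [1, 3, 6] / [2] / [4] / [5]
  Insert 1 (step 7): P = [1, 4, 5] / [2] / [3] / [7] / [9];  Q = [1, 3, 6] / [2] / [4] / [5] / [7]
  Insert 8 (step 8): P = [1, 4, 5, 8] / [2] / [3] / [7] / [9];  Q = [1, 3, 6, 8] / [2] / [4] / [5] / [7]
  Insert 6 (step 9): P = [1, 4, 5, 6] / [2, 8] / [3] / [7] / [9];  Q = [1, 3, 6, 8] / [2, 9] / [4] / [5] / [7]
Final shape: (4, 2, 1, 1, 1).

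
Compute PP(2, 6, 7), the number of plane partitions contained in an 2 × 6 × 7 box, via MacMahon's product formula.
PP(2, 6, 7) = 736164

Evaluate the triple product over i = 1..2, j = 1..6, k = 1..7. The factors are (2/1) · (3/2) · (4/3) · (5/4) · (6/5) · (7/6) · (8/7) · (3/2) · … (84 factors total). The numerators and denominators telescope so the product is an integer; carrying out the multiplication exactly gives PP(2, 6, 7) = 736164.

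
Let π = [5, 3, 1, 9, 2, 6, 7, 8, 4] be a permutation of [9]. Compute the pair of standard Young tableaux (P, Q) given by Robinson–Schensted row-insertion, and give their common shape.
P = [1, 2, 4, 7, 8] / [3, 6] / [5, 9];  Q = [1, 4, 6, 7, 8] / [2, 5] / [3, 9];  common shape = (5, 2, 2)

Row-insert the values π_1, π_2, … into P one at a time, bumping the leftmost entry strictly greater than the inserted value down to the next row. The recording tableau Q records, in position (i, j), the step at which that cell was added to P.
  Insert 5 (step 1): P = [5];  Q = [1]
  Insert 3 (step 2): P = [3] / [5];  Q = [1] / [2]
  Insert 1 (step 3): P = [1] / [3] / [5];  Q = [1] / [2] / [3]
  Insert 9 (step 4): P = [1, 9] / [3] / [5];  Q = [1, 4] / [2] / [3]
  Insert 2 (step 5): P = [1, 2] / [3, 9] / [5];  Q = [1, 4] / [2, 5] / [3]
  Insert 6 (step 6): P = [1, 2, 6] / [3, 9] / [5];  Q = [1, 4, 6] / [2, 5] / [3]
  Insert 7 (step 7): P = [1, 2, 6, 7] / [3, 9] / [5];  Q = [1, 4, 6, 7] / [2, 5] / [3]
  Insert 8 (step 8): P = [1, 2, 6, 7, 8] / [3, 9] / [5];  Q = [1, 4, 6, 7, 8] / [2, 5] / [3]
  Insert 4 (step 9): P = [1, 2, 4, 7, 8] / [3, 6] / [5, 9];  Q = [1, 4, 6, 7, 8] / [2, 5] / [3, 9]
Final shape: (5, 2, 2).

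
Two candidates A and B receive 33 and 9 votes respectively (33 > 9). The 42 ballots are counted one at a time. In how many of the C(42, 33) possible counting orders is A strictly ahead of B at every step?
Strict-lead orderings = 254795320

Total orderings of the 42 votes with 33 for A: C(42, 33) = 445891810. By the Bertrand ballot formula (Cycle Lemma / reflection principle), the number of orderings in which A is strictly ahead of B throughout is (p − q)/(p + q) · C(p + q, p) = (33 − 9)/(33 + 9) · 445891810 = 254795320.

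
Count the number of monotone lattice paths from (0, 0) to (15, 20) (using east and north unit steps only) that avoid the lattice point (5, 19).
Number of paths = 3247475616

Total paths from (0, 0) to (15, 20): C(35, 15) = 3247943160. Paths through (5, 19): (paths (0, 0) → (5, 19)) × (paths (5, 19) → (15, 20)) = C(24, 5) · C(11, 10) = 42504 · 11 = 467544. Avoidance count = 3247943160 − 467544 = 3247475616.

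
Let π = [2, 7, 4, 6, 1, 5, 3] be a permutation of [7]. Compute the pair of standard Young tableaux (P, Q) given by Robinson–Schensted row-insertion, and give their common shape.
P = [1, 3, 5] / [2, 4] / [6] / [7];  Q = [1, 2, 4] / [3, 6] / [5] / [7];  common shape = (3, 2, 1, 1)

Row-insert the values π_1, π_2, … into P one at a time, bumping the leftmost entry strictly greater than the inserted value down to the next row. The recording tableau Q records, in position (i, j), the step at which that cell was added to P.
  Insert 2 (step 1): P = [2];  Q = [1]
  Insert 7 (step 2): P = [2, 7];  Q = [1, 2]
  Insert 4 (step 3): P = [2, 4] / [7];  Q = [1, 2] / [3]
  Insert 6 (step 4): P = [2, 4, 6] / [7];  Q = [1, 2, 4] / [3]
  Insert 1 (step 5): P = [1, 4, 6] / [2] / [7];  Q = [1, 2, 4] / [3] / [5]
  Insert 5 (step 6): P = [1, 4, 5] / [2, 6] / [7];  Q = [1, 2, 4] / [3, 6] / [5]
  Insert 3 (step 7): P = [1, 3, 5] / [2, 4] / [6] / [7];  Q = [1, 2, 4] / [3, 6] / [5] / [7]
Final shape: (3, 2, 1, 1).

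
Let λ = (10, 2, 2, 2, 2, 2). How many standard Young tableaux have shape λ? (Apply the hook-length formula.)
# SYT of shape (10, 2, 2, 2, 2, 2) = 3325608

Hook-length formula: f^λ = n! / Π hook(c), product over all cells c of the Young diagram. For λ = (10, 2, 2, 2, 2, 2), n = 20 boxes. Hook lengths by row (left-to-right, top-to-bottom): [15, 14, 8, 7, 6, 5, 4, 3, 2, 1]; [6, 5]; [5, 4]; [4, 3]; [3, 2]; [2, 1]. Product of hooks = 731566080000. So f^λ = 20! / 731566080000 = 2432902008176640000 / 731566080000 = 3325608.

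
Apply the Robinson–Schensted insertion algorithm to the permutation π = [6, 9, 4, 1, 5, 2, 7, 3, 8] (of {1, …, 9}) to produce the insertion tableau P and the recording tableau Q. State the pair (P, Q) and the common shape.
P = [1, 2, 3, 8] / [4, 5, 7] / [6, 9];  Q = [1, 2, 7, 9] / [3, 5, 8] / [4, 6];  common shape = (4, 3, 2)

Row-insert the values π_1, π_2, … into P one at a time, bumping the leftmost entry strictly greater than the inserted value down to the next row. The recording tableau Q records, in position (i, j), the step at which that cell was added to P.
  Insert 6 (step 1): P = [6];  Q = [1]
  Insert 9 (step 2): P = [6, 9];  Q = [1, 2]
  Insert 4 (step 3): P = [4, 9] / [6];  Q = [1, 2] / [3]
  Insert 1 (step 4): P = [1, 9] / [4] / [6];  Q = [1, 2] / [3] / [4]
  Insert 5 (step 5): P = [1, 5] / [4, 9] / [6];  Q = [1, 2] / [3, 5] / [4]
  Insert 2 (step 6): P = [1, 2] / [4, 5] / [6, 9];  Q = [1, 2] / [3, 5] / [4, 6]
  Insert 7 (step 7): P = [1, 2, 7] / [4, 5] / [6, 9];  Q = [1, 2, 7] / [3, 5] / [4, 6]
  Insert 3 (step 8): P = [1, 2, 3] / [4, 5, 7] / [6, 9];  Q = [1, 2, 7] / [3, 5, 8] / [4, 6]
  Insert 8 (step 9): P = [1, 2, 3, 8] / [4, 5, 7] / [6, 9];  Q = [1, 2, 7, 9] / [3, 5, 8] / [4, 6]
Final shape: (4, 3, 2).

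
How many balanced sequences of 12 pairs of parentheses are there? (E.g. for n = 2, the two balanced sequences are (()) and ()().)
C_12 = 208012

These balanced parentheses are counted by the Catalan number C_n = (1/(n + 1)) · C(2n, n). For n = 12: C_12 = (1/13) · C(24, 12) = 2704156/13 = 208012.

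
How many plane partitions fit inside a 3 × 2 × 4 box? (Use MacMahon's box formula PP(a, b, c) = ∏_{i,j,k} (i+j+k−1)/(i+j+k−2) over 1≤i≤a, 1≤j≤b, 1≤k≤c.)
PP(3, 2, 4) = 490

Evaluate the triple product over i = 1..3, j = 1..2, k = 1..4. The factors are (2/1) · (3/2) · (4/3) · (5/4) · (3/2) · (4/3) · (5/4) · (6/5) · … (24 factors total). The numerators and denominators telescope so the product is an integer; carrying out the multiplication exactly gives PP(3, 2, 4) = 490.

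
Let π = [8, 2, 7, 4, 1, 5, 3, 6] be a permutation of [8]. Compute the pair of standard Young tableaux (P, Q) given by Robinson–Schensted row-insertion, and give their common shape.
P = [1, 3, 5, 6] / [2, 4] / [7] / [8];  Q = [1, 3, 6, 8] / [2, 7] / [4] / [5];  common shape = (4, 2, 1, 1)

Row-insert the values π_1, π_2, … into P one at a time, bumping the leftmost entry strictly greater than the inserted value down to the next row. The recording tableau Q records, in position (i, j), the step at which that cell was added to P.
  Insert 8 (step 1): P = [8];  Q = [1]
  Insert 2 (step 2): P = [2] / [8];  Q = [1] / [2]
  Insert 7 (step 3): P = [2, 7] / [8];  Q = [1, 3] / [2]
  Insert 4 (step 4): P = [2, 4] / [7] / [8];  Q = [1, 3] / [2] / [4]
  Insert 1 (step 5): P = [1, 4] / [2] / [7] / [8];  Q = [1, 3] / [2] / [4] / [5]
  Insert 5 (step 6): P = [1, 4, 5] / [2] / [7] / [8];  Q = [1, 3, 6] / [2] / [4] / [5]
  Insert 3 (step 7): P = [1, 3, 5] / [2, 4] / [7] / [8];  Q = [1, 3, 6] / [2, 7] / [4] / [5]
  Insert 6 (step 8): P = [1, 3, 5, 6] / [2, 4] / [7] / [8];  Q = [1, 3, 6, 8] / [2, 7] / [4] / [5]
Final shape: (4, 2, 1, 1).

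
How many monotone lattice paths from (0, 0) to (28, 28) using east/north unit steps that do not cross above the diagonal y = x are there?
C_28 = 263747951750360

These NE paths below the diagonal are counted by the Catalan number C_n = (1/(n + 1)) · C(2n, n). For n = 28: C_28 = (1/29) · C(56, 28) = 7648690600760440/29 = 263747951750360.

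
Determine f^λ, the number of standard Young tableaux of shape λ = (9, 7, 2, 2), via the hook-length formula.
# SYT of shape (9, 7, 2, 2) = 13226850

Hook-length formula: f^λ = n! / Π hook(c), product over all cells c of the Young diagram. For λ = (9, 7, 2, 2), n = 20 boxes. Hook lengths by row (left-to-right, top-to-bottom): [12, 11, 8, 7, 6, 5, 4, 2, 1]; [9, 8, 5, 4, 3, 2, 1]; [3, 2]; [2, 1]. Product of hooks = 183936614400. So f^λ = 20! / 183936614400 = 2432902008176640000 / 183936614400 = 13226850.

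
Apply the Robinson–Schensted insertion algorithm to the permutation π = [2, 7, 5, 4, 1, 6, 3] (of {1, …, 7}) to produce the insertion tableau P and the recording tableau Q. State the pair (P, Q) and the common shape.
P = [1, 3, 6] / [2, 4] / [5] / [7];  Q = [1, 2, 6] / [3, 7] / [4] / [5];  common shape = (3, 2, 1, 1)

Row-insert the values π_1, π_2, … into P one at a time, bumping the leftmost entry strictly greater than the inserted value down to the next row. The recording tableau Q records, in position (i, j), the step at which that cell was added to P.
  Insert 2 (step 1): P = [2];  Q = [1]
  Insert 7 (step 2): P = [2, 7];  Q = [1, 2]
  Insert 5 (step 3): P = [2, 5] / [7];  Q = [1, 2] / [3]
  Insert 4 (step 4): P = [2, 4] / [5] / [7];  Q = [1, 2] / [3] / [4]
  Insert 1 (step 5): P = [1, 4] / [2] / [5] / [7];  Q = [1, 2] / [3] / [4] / [5]
  Insert 6 (step 6): P = [1, 4, 6] / [2] / [5] / [7];  Q = [1, 2, 6] / [3] / [4] / [5]
  Insert 3 (step 7): P = [1, 3, 6] / [2, 4] / [5] / [7];  Q = [1, 2, 6] / [3, 7] / [4] / [5]
Final shape: (3, 2, 1, 1).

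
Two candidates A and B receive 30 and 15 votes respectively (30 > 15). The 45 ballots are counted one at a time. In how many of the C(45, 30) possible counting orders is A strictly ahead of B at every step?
Strict-lead orderings = 114955808528

Total orderings of the 45 votes with 30 for A: C(45, 30) = 344867425584. By the Bertrand ballot formula (Cycle Lemma / reflection principle), the number of orderings in which A is strictly ahead of B throughout is (p − q)/(p + q) · C(p + q, p) = (30 − 15)/(30 + 15) · 344867425584 = 114955808528.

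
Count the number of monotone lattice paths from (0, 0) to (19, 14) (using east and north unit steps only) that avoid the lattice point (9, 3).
Number of paths = 741211680

Total paths from (0, 0) to (19, 14): C(33, 19) = 818809200. Paths through (9, 3): (paths (0, 0) → (9, 3)) × (paths (9, 3) → (19, 14)) = C(12, 9) · C(21, 10) = 220 · 352716 = 77597520. Avoidance count = 818809200 − 77597520 = 741211680.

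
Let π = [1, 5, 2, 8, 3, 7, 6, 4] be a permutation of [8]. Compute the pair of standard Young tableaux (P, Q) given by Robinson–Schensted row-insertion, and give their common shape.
P = [1, 2, 3, 4] / [5, 6] / [7] / [8];  Q = [1, 2, 4, 6] / [3, 5] / [7] / [8];  common shape = (4, 2, 1, 1)

Row-insert the values π_1, π_2, … into P one at a time, bumping the leftmost entry strictly greater than the inserted value down to the next row. The recording tableau Q records, in position (i, j), the step at which that cell was added to P.
  Insert 1 (step 1): P = [1];  Q = [1]
  Insert 5 (step 2): P = [1, 5];  Q = [1, 2]
  Insert 2 (step 3): P = [1, 2] / [5];  Q = [1, 2] / [3]
  Insert 8 (step 4): P = [1, 2, 8] / [5];  Q = [1, 2, 4] / [3]
  Insert 3 (step 5): P = [1, 2, 3] / [5, 8];  Q = [1, 2, 4] / [3, 5]
  Insert 7 (step 6): P = [1, 2, 3, 7] / [5, 8];  Q = [1, 2, 4, 6] / [3, 5]
  Insert 6 (step 7): P = [1, 2, 3, 6] / [5, 7] / [8];  Q = [1, 2, 4, 6] / [3, 5] / [7]
  Insert 4 (step 8): P = [1, 2, 3, 4] / [5, 6] / [7] / [8];  Q = [1, 2, 4, 6] / [3, 5] / [7] / [8]
Final shape: (4, 2, 1, 1).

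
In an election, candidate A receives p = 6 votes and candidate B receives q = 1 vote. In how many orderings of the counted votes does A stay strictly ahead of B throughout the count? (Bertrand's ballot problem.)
Strict-lead orderings = 5

Total orderings of the 7 votes with 6 for A: C(7, 6) = 7. By the Bertrand ballot formula (Cycle Lemma / reflection principle), the number of orderings in which A is strictly ahead of B throughout is (p − q)/(p + q) · C(p + q, p) = (6 − 1)/(6 + 1) · 7 = 5.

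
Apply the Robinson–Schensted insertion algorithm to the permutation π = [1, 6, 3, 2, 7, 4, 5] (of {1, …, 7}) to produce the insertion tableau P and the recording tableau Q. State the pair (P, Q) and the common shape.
P = [1, 2, 4, 5] / [3, 7] / [6];  Q = [1, 2, 5, 7] / [3, 6] / [4];  common shape = (4, 2, 1)

Row-insert the values π_1, π_2, … into P one at a time, bumping the leftmost entry strictly greater than the inserted value down to the next row. The recording tableau Q records, in position (i, j), the step at which that cell was added to P.
  Insert 1 (step 1): P = [1];  Q = [1]
  Insert 6 (step 2): P = [1, 6];  Q = [1, 2]
  Insert 3 (step 3): P = [1, 3] / [6];  Q = [1, 2] / [3]
  Insert 2 (step 4): P = [1, 2] / [3] / [6];  Q = [1, 2] / [3] / [4]
  Insert 7 (step 5): P = [1, 2, 7] / [3] / [6];  Q = [1, 2, 5] / [3] / [4]
  Insert 4 (step 6): P = [1, 2, 4] / [3, 7] / [6];  Q = [1, 2, 5] / [3, 6] / [4]
  Insert 5 (step 7): P = [1, 2, 4, 5] / [3, 7] / [6];  Q = [1, 2, 5, 7] / [3, 6] / [4]
Final shape: (4, 2, 1).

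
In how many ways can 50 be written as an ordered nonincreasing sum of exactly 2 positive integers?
p(50, 2 parts) = 25

Partitions of n into exactly k parts are in bijection with partitions of n − k into at most k parts (subtract 1 from each part). So p(50, exactly 2) = p(48, parts ≤ 2). Computing via the recurrence p(m, j) = p(m, j−1) + p(m−j, j) gives 25.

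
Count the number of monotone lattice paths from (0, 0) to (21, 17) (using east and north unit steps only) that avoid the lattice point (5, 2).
Number of paths = 22469799285

Total paths from (0, 0) to (21, 17): C(38, 21) = 28781143380. Paths through (5, 2): (paths (0, 0) → (5, 2)) × (paths (5, 2) → (21, 17)) = C(7, 5) · C(31, 16) = 21 · 300540195 = 6311344095. Avoidance count = 28781143380 − 6311344095 = 22469799285.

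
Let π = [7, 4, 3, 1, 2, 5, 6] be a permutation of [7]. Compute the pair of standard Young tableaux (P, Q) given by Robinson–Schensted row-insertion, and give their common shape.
P = [1, 2, 5, 6] / [3] / [4] / [7];  Q = [1, 5, 6, 7] / [2] / [3] / [4];  common shape = (4, 1, 1, 1)

Row-insert the values π_1, π_2, … into P one at a time, bumping the leftmost entry strictly greater than the inserted value down to the next row. The recording tableau Q records, in position (i, j), the step at which that cell was added to P.
  Insert 7 (step 1): P = [7];  Q = [1]
  Insert 4 (step 2): P = [4] / [7];  Q = [1] / [2]
  Insert 3 (step 3): P = [3] / [4] / [7];  Q = [1] / [2] / [3]
  Insert 1 (step 4): P = [1] / [3] / [4] / [7];  Q = [1] / [2] / [3] / [4]
  Insert 2 (step 5): P = [1, 2] / [3] / [4] / [7];  Q = [1, 5] / [2] / [3] / [4]
  Insert 5 (step 6): P = [1, 2, 5] / [3] / [4] / [7];  Q = [1, 5, 6] / [2] / [3] / [4]
  Insert 6 (step 7): P = [1, 2, 5, 6] / [3] / [4] / [7];  Q = [1, 5, 6, 7] / [2] / [3] / [4]
Final shape: (4, 1, 1, 1).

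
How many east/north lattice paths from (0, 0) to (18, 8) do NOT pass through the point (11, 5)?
Number of paths = 1038115

Total paths from (0, 0) to (18, 8): C(26, 18) = 1562275. Paths through (11, 5): (paths (0, 0) → (11, 5)) × (paths (11, 5) → (18, 8)) = C(16, 11) · C(10, 7) = 4368 · 120 = 524160. Avoidance count = 1562275 − 524160 = 1038115.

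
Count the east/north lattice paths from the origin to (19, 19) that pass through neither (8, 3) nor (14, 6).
Number of paths = 32980667925

Inclusion–exclusion. Total paths: C(38, 19) = 35345263800. Through P₁: C(11, 8)·C(27, 11) = 2151252675. Through P₂: C(20, 14)·C(18, 5) = 332095680. Since P₁ is strictly southwest of P₂, a monotone path through both must visit P₁ then P₂; paths through both = C(11, 8)·C(9, 6)·C(18, 5) = 118752480. Avoid both = 35345263800 − 2151252675 − 332095680 + 118752480 = 32980667925.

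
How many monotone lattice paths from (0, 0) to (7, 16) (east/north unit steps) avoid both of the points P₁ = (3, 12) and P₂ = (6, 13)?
Number of paths = 112059

Inclusion–exclusion. Total paths: C(23, 7) = 245157. Through P₁: C(15, 3)·C(8, 4) = 31850. Through P₂: C(19, 6)·C(4, 1) = 108528. Since P₁ is strictly southwest of P₂, a monotone path through both must visit P₁ then P₂; paths through both = C(15, 3)·C(4, 3)·C(4, 1) = 7280. Avoid both = 245157 − 31850 − 108528 + 7280 = 112059.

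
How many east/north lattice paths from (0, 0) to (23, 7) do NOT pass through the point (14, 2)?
Number of paths = 1795560

Total paths from (0, 0) to (23, 7): C(30, 23) = 2035800. Paths through (14, 2): (paths (0, 0) → (14, 2)) × (paths (14, 2) → (23, 7)) = C(16, 14) · C(14, 9) = 120 · 2002 = 240240. Avoidance count = 2035800 − 240240 = 1795560.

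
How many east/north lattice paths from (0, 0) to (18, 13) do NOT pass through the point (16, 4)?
Number of paths = 205986600

Total paths from (0, 0) to (18, 13): C(31, 18) = 206253075. Paths through (16, 4): (paths (0, 0) → (16, 4)) × (paths (16, 4) → (18, 13)) = C(20, 16) · C(11, 2) = 4845 · 55 = 266475. Avoidance count = 206253075 − 266475 = 205986600.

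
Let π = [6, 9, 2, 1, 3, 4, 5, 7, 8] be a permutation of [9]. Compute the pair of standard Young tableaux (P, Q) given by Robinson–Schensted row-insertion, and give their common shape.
P = [1, 3, 4, 5, 7, 8] / [2, 9] / [6];  Q = [1, 2, 6, 7, 8, 9] / [3, 5] / [4];  common shape = (6, 2, 1)

Row-insert the values π_1, π_2, … into P one at a time, bumping the leftmost entry strictly greater than the inserted value down to the next row. The recording tableau Q records, in position (i, j), the step at which that cell was added to P.
  Insert 6 (step 1): P = [6];  Q = [1]
  Insert 9 (step 2): P = [6, 9];  Q = [1, 2]
  Insert 2 (step 3): P = [2, 9] / [6];  Q = [1, 2] / [3]
  Insert 1 (step 4): P = [1, 9] / [2] / [6];  Q = [1, 2] / [3] / [4]
  Insert 3 (step 5): P = [1, 3] / [2, 9] / [6];  Q = [1, 2] / [3, 5] / [4]
  Insert 4 (step 6): P = [1, 3, 4] / [2, 9] / [6];  Q = [1, 2, 6] / [3, 5] / [4]
  Insert 5 (step 7): P = [1, 3, 4, 5] / [2, 9] / [6];  Q = [1, 2, 6, 7] / [3, 5] / [4]
  Insert 7 (step 8): P = [1, 3, 4, 5, 7] / [2, 9] / [6];  Q = [1, 2, 6, 7, 8] / [3, 5] / [4]
  Insert 8 (step 9): P = [1, 3, 4, 5, 7, 8] / [2, 9] / [6];  Q = [1, 2, 6, 7, 8, 9] / [3, 5] / [4]
Final shape: (6, 2, 1).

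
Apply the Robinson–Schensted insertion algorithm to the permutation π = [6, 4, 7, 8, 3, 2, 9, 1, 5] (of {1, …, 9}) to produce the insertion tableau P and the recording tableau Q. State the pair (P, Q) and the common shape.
P = [1, 5, 8, 9] / [2, 7] / [3] / [4] / [6];  Q = [1, 3, 4, 7] / [2, 9] / [5] / [6] / [8];  common shape = (4, 2, 1, 1, 1)

Row-insert the values π_1, π_2, … into P one at a time, bumping the leftmost entry strictly greater than the inserted value down to the next row. The recording tableau Q records, in position (i, j), the step at which that cell was added to P.
  Insert 6 (step 1): P = [6];  Q = [1]
  Insert 4 (step 2): P = [4] / [6];  Q = [1] / [2]
  Insert 7 (step 3): P = [4, 7] / [6];  Q = [1, 3] / [2]
  Insert 8 (step 4): P = [4, 7, 8] / [6];  Q = [1, 3, 4] / [2]
  Insert 3 (step 5): P = [3, 7, 8] / [4] / [6];  Q = [1, 3, 4] / [2] / [5]
  Insert 2 (step 6): P = [2, 7, 8] / [3] / [4] / [6];  Q = [1, 3, 4] / [2] / [5] / [6]
  Insert 9 (step 7): P = [2, 7, 8, 9] / [3] / [4] / [6];  Q = [1, 3, 4, 7] / [2] / [5] / [6]
  Insert 1 (step 8): P = [1, 7, 8, 9] / [2] / [3] / [4] / [6];  Q = [1, 3, 4, 7] / [2] / [5] / [6] / [8]
  Insert 5 (step 9): P = [1, 5, 8, 9] / [2, 7] / [3] / [4] / [6];  Q = [1, 3, 4, 7] / [2, 9] / [5] / [6] / [8]
Final shape: (4, 2, 1, 1, 1).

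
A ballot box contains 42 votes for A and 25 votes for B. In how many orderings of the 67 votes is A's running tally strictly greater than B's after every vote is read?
Strict-lead orderings = 424618798185894312

Total orderings of the 67 votes with 42 for A: C(67, 42) = 1673497616379701112. By the Bertrand ballot formula (Cycle Lemma / reflection principle), the number of orderings in which A is strictly ahead of B throughout is (p − q)/(p + q) · C(p + q, p) = (42 − 25)/(42 + 25) · 1673497616379701112 = 424618798185894312.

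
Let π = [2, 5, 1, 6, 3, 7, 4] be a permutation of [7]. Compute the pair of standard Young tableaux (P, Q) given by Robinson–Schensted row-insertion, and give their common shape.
P = [1, 3, 4, 7] / [2, 5, 6];  Q = [1, 2, 4, 6] / [3, 5, 7];  common shape = (4, 3)

Row-insert the values π_1, π_2, … into P one at a time, bumping the leftmost entry strictly greater than the inserted value down to the next row. The recording tableau Q records, in position (i, j), the step at which that cell was added to P.
  Insert 2 (step 1): P = [2];  Q = [1]
  Insert 5 (step 2): P = [2, 5];  Q = [1, 2]
  Insert 1 (step 3): P = [1, 5] / [2];  Q = [1, 2] / [3]
  Insert 6 (step 4): P = [1, 5, 6] / [2];  Q = [1, 2, 4] / [3]
  Insert 3 (step 5): P = [1, 3, 6] / [2, 5];  Q = [1, 2, 4] / [3, 5]
  Insert 7 (step 6): P = [1, 3, 6, 7] / [2, 5];  Q = [1, 2, 4, 6] / [3, 5]
  Insert 4 (step 7): P = [1, 3, 4, 7] / [2, 5, 6];  Q = [1, 2, 4, 6] / [3, 5, 7]
Final shape: (4, 3).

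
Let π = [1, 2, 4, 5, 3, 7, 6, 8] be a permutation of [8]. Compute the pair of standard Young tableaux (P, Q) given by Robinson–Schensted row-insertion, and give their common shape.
P = [1, 2, 3, 5, 6, 8] / [4, 7];  Q = [1, 2, 3, 4, 6, 8] / [5, 7];  common shape = (6, 2)

Row-insert the values π_1, π_2, … into P one at a time, bumping the leftmost entry strictly greater than the inserted value down to the next row. The recording tableau Q records, in position (i, j), the step at which that cell was added to P.
  Insert 1 (step 1): P = [1];  Q = [1]
  Insert 2 (step 2): P = [1, 2];  Q = [1, 2]
  Insert 4 (step 3): P = [1, 2, 4];  Q = [1, 2, 3]
  Insert 5 (step 4): P = [1, 2, 4, 5];  Q = [1, 2, 3, 4]
  Insert 3 (step 5): P = [1, 2, 3, 5] / [4];  Q = [1, 2, 3, 4] / [5]
  Insert 7 (step 6): P = [1, 2, 3, 5, 7] / [4];  Q = [1, 2, 3, 4, 6] / [5]
  Insert 6 (step 7): P = [1, 2, 3, 5, 6] / [4, 7];  Q = [1, 2, 3, 4, 6] / [5, 7]
  Insert 8 (step 8): P = [1, 2, 3, 5, 6, 8] / [4, 7];  Q = [1, 2, 3, 4, 6, 8] / [5, 7]
Final shape: (6, 2).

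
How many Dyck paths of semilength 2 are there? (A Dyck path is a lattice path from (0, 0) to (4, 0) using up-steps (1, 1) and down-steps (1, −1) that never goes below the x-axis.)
C_2 = 2

These Dyck paths are counted by the Catalan number C_n = (1/(n + 1)) · C(2n, n). For n = 2: C_2 = (1/3) · C(4, 2) = 6/3 = 2.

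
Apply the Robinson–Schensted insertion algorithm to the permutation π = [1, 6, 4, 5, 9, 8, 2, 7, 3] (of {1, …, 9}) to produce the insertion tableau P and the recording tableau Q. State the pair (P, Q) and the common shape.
P = [1, 2, 3, 7] / [4, 5] / [6, 8] / [9];  Q = [1, 2, 4, 5] / [3, 6] / [7, 8] / [9];  common shape = (4, 2, 2, 1)

Row-insert the values π_1, π_2, … into P one at a time, bumping the leftmost entry strictly greater than the inserted value down to the next row. The recording tableau Q records, in position (i, j), the step at which that cell was added to P.
  Insert 1 (step 1): P = [1];  Q = [1]
  Insert 6 (step 2): P = [1, 6];  Q = [1, 2]
  Insert 4 (step 3): P = [1, 4] / [6];  Q = [1, 2] / [3]
  Insert 5 (step 4): P = [1, 4, 5] / [6];  Q = [1, 2, 4] / [3]
  Insert 9 (step 5): P = [1, 4, 5, 9] / [6];  Q = [1, 2, 4, 5] / [3]
  Insert 8 (step 6): P = [1, 4, 5, 8] / [6, 9];  Q = [1, 2, 4, 5] / [3, 6]
  Insert 2 (step 7): P = [1, 2, 5, 8] / [4, 9] / [6];  Q = [1, 2, 4, 5] / [3, 6] / [7]
  Insert 7 (step 8): P = [1, 2, 5, 7] / [4, 8] / [6, 9];  Q = [1, 2, 4, 5] / [3, 6] / [7, 8]
  Insert 3 (step 9): P = [1, 2, 3, 7] / [4, 5] / [6, 8] / [9];  Q = [1, 2, 4, 5] / [3, 6] / [7, 8] / [9]
Final shape: (4, 2, 2, 1).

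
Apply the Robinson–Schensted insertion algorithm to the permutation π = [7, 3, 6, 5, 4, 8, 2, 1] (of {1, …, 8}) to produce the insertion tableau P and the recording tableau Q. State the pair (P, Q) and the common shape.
P = [1, 4, 8] / [2] / [3] / [5] / [6] / [7];  Q = [1, 3, 6] / [2] / [4] / [5] / [7] / [8];  common shape = (3, 1, 1, 1, 1, 1)

Row-insert the values π_1, π_2, … into P one at a time, bumping the leftmost entry strictly greater than the inserted value down to the next row. The recording tableau Q records, in position (i, j), the step at which that cell was added to P.
  Insert 7 (step 1): P = [7];  Q = [1]
  Insert 3 (step 2): P = [3] / [7];  Q = [1] / [2]
  Insert 6 (step 3): P = [3, 6] / [7];  Q = [1, 3] / [2]
  Insert 5 (step 4): P = [3, 5] / [6] / [7];  Q = [1, 3] / [2] / [4]
  Insert 4 (step 5): P = [3, 4] / [5] / [6] / [7];  Q = [1, 3] / [2] / [4] / [5]
  Insert 8 (step 6): P = [3, 4, 8] / [5] / [6] / [7];  Q = [1, 3, 6] / [2] / [4] / [5]
  Insert 2 (step 7): P = [2, 4, 8] / [3] / [5] / [6] / [7];  Q = [1, 3, 6] / [2] / [4] / [5] / [7]
  Insert 1 (step 8): P = [1, 4, 8] / [2] / [3] / [5] / [6] / [7];  Q = [1, 3, 6] / [2] / [4] / [5] / [7] / [8]
Final shape: (3, 1, 1, 1, 1, 1).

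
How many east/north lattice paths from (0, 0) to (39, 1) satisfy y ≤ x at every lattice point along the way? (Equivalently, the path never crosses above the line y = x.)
Number of paths = 39

By the reflection principle (André's argument), the number of monotone paths to (39, 1) with n ≤ m that never go above y = x is C(40, 39) − C(40, 40) = 40 − 1 = 39.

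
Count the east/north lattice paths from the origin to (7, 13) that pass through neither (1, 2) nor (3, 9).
Number of paths = 32552

Inclusion–exclusion. Total paths: C(20, 7) = 77520. Through P₁: C(3, 1)·C(17, 6) = 37128. Through P₂: C(12, 3)·C(8, 4) = 15400. Since P₁ is strictly southwest of P₂, a monotone path through both must visit P₁ then P₂; paths through both = C(3, 1)·C(9, 2)·C(8, 4) = 7560. Avoid both = 77520 − 37128 − 15400 + 7560 = 32552.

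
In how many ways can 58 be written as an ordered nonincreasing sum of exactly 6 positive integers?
p(58, 6 parts) = 10829

Partitions of n into exactly k parts are in bijection with partitions of n − k into at most k parts (subtract 1 from each part). So p(58, exactly 6) = p(52, parts ≤ 6). Computing via the recurrence p(m, j) = p(m, j−1) + p(m−j, j) gives 10829.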